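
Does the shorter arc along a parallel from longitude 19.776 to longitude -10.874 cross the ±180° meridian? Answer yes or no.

Signed shortest Δλ = ((-10.874 − 19.776 + 180) mod 360) − 180 = -30.65°.
Going west by 30.65° from +19.776° reaches -10.874° without touching 180°.

No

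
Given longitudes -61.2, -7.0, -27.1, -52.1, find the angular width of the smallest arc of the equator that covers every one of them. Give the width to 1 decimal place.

Sort the longitudes: -61.2°, -52.1°, -27.1°, -7.0°.
Eastward gaps between consecutive values (wrapping around): 9.1°, 25.0°, 20.1°, 305.8°.
Largest gap = 305.8° ⇒ minimal covering band is its complement: 360° − 305.8° = 54.2°.
Band runs from -61.2° eastward to -7.0°.

54.2°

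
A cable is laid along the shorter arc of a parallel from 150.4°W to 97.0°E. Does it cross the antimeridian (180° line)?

Yes

Naïve |97.0 − -150.4| = 247.4° > 180°, so the shorter arc goes the other way round — across 180°.
Signed shortest Δλ = ((97.0 − -150.4 + 180) mod 360) − 180 = -112.6°.
Going west by 112.6° from -150.4° passes through 180° before reaching +97.0°.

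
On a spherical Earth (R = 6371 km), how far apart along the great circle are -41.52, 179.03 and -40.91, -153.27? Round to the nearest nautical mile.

1246 nmi

Δλ = -153.27 − 179.03 = -332.30°; wrapped into (−180°, 180°]: 27.70°.
Δφ = -40.91 − -41.52 = 0.61°.
a = sin²(Δφ/2) + cos φ₁ · cos φ₂ · sin²(Δλ/2) = 0.032453.
c = 2·atan2(√a, √(1−a)) = 0.36227 rad → d = 6371·c ≈ 2308.03 km ≈ 1246.24 nmi.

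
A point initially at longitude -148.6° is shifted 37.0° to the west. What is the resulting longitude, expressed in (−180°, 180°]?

+174.4°

Start at -148.6°; shift −37.0° → -185.6°.
-185.6° lies outside (−180°, 180°]; add 360° → +174.4°.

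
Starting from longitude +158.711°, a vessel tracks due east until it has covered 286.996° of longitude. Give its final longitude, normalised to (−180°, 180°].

Start at +158.711°; shift +286.996° → +445.707°.
+445.707° lies outside (−180°, 180°]; subtract 360° → +85.707°.

+85.707°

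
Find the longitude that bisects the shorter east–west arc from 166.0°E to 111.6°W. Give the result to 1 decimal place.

Signed shortest Δλ from +166.0° to -111.6° is +82.4°.
Midpoint longitude = +166.0° + (+82.4°)/2 = +166.0° + 41.2° = +207.2°.
Normalise into (−180°, 180°]: -152.8°.
(The naïve average (+166.0 + -111.6)/2 = 27.2° is on the wrong side of the globe.)

152.8°W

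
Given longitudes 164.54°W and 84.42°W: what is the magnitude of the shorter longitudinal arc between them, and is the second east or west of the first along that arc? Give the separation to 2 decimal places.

80.12° east

Raw difference: -84.42 − -164.54 = 80.12°.
Normalise into (−180°, 180°]: 80.12° stays 80.12°.
Positive ⇒ the second point lies to the east; separation 80.12°.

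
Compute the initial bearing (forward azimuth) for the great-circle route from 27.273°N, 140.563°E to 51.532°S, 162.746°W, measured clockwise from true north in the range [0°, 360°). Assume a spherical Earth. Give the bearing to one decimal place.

148.6°

Δλ = -162.746 − 140.563 = -303.309°; wrapped into (−180°, 180°]: 56.691°.
θ = atan2( sin Δλ · cos φ₂ , cos φ₁ · sin φ₂ − sin φ₁ · cos φ₂ · cos Δλ )
  = atan2(0.51988, -0.85246) = 148.622° → normalised to [0°, 360°): 148.622°.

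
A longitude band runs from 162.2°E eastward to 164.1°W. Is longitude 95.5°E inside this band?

Band width going east from +162.2° to -164.1°: ((-164.1 − 162.2) mod 360) = 33.7°.
Offset of +95.5° east of the west edge: ((95.5 − 162.2) mod 360) = 293.3°.
293.3° > 33.7° ⇒ outside.

No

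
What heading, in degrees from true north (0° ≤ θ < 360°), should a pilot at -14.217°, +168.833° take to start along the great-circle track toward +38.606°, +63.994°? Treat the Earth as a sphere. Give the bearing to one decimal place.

306.3°

Δλ = 63.994 − 168.833 = -104.839°.
θ = atan2( sin Δλ · cos φ₂ , cos φ₁ · sin φ₂ − sin φ₁ · cos φ₂ · cos Δλ )
  = atan2(-0.75539, 0.55570) = -53.660° → normalised to [0°, 360°): 306.340°.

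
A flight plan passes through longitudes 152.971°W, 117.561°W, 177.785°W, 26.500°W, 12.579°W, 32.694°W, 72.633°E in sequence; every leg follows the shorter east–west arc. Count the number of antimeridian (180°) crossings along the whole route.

Leg 1: -152.971° → -117.561°, shortest Δλ = 35.41° (east) — does not cross 180°.
Leg 2: -117.561° → -177.785°, shortest Δλ = -60.224° (west) — does not cross 180°.
Leg 3: -177.785° → -26.500°, shortest Δλ = 151.285° (east) — does not cross 180°.
Leg 4: -26.500° → -12.579°, shortest Δλ = 13.921° (east) — does not cross 180°.
Leg 5: -12.579° → -32.694°, shortest Δλ = -20.115° (west) — does not cross 180°.
Leg 6: -32.694° → +72.633°, shortest Δλ = 105.327° (east) — does not cross 180°.
Total crossings: 0.

0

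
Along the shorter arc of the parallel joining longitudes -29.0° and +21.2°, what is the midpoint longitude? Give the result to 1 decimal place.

Signed shortest Δλ from -29.0° to +21.2° is +50.2°.
Midpoint longitude = -29.0° + (+50.2°)/2 = -29.0° + 25.1° = -3.9°.

-3.9°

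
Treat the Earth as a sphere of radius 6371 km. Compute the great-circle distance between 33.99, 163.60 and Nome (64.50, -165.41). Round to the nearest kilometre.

Δλ = -165.41 − 163.60 = -329.01°; wrapped into (−180°, 180°]: 30.99°.
Δφ = 64.50 − 33.99 = 30.51°.
a = sin²(Δφ/2) + cos φ₁ · cos φ₂ · sin²(Δλ/2) = 0.094706.
c = 2·atan2(√a, √(1−a)) = 0.62564 rad → d = 6371·c ≈ 3985.96 km.

3986 km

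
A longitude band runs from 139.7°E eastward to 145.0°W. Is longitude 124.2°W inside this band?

No

Band width going east from +139.7° to -145.0°: ((-145.0 − 139.7) mod 360) = 75.3°.
Offset of -124.2° east of the west edge: ((-124.2 − 139.7) mod 360) = 96.1°.
96.1° > 75.3° ⇒ outside.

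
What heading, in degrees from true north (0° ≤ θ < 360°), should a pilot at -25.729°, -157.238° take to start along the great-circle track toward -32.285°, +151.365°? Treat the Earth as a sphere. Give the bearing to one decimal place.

249.1°

Δλ = 151.365 − -157.238 = 308.603°; wrapped into (−180°, 180°]: -51.397°.
θ = atan2( sin Δλ · cos φ₂ , cos φ₁ · sin φ₂ − sin φ₁ · cos φ₂ · cos Δλ )
  = atan2(-0.66067, -0.25220) = -110.893° → normalised to [0°, 360°): 249.107°.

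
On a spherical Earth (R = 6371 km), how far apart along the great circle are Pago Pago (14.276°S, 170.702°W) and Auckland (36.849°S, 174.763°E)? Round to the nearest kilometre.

Δλ = 174.763 − -170.702 = 345.465°; wrapped into (−180°, 180°]: -14.535°.
Δφ = -36.849 − -14.276 = -22.573°.
a = sin²(Δφ/2) + cos φ₁ · cos φ₂ · sin²(Δλ/2) = 0.050715.
c = 2·atan2(√a, √(1−a)) = 0.45429 rad → d = 6371·c ≈ 2894.31 km.

2894 km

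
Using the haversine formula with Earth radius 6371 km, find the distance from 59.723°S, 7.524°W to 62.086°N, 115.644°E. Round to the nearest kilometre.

17030 km

Δλ = 115.644 − -7.524 = 123.168°.
Δφ = 62.086 − -59.723 = 121.809°.
a = sin²(Δφ/2) + cos φ₁ · cos φ₂ · sin²(Δλ/2) = 0.946125.
c = 2·atan2(√a, √(1−a)) = 2.67310 rad → d = 6371·c ≈ 17030.33 km.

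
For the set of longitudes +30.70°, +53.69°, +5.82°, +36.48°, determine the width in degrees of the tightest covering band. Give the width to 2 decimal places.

47.87°

Sort the longitudes: +5.82°, +30.70°, +36.48°, +53.69°.
Eastward gaps between consecutive values (wrapping around): 24.88°, 5.78°, 17.21°, 312.13°.
Largest gap = 312.13° ⇒ minimal covering band is its complement: 360° − 312.13° = 47.87°.
Band runs from +5.82° eastward to +53.69°.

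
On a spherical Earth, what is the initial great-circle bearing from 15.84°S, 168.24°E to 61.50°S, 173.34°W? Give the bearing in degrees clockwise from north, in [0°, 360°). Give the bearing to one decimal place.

Δλ = -173.34 − 168.24 = -341.58°; wrapped into (−180°, 180°]: 18.42°.
θ = atan2( sin Δλ · cos φ₂ , cos φ₁ · sin φ₂ − sin φ₁ · cos φ₂ · cos Δλ )
  = atan2(0.15077, -0.72188) = 168.203° → normalised to [0°, 360°): 168.203°.

168.2°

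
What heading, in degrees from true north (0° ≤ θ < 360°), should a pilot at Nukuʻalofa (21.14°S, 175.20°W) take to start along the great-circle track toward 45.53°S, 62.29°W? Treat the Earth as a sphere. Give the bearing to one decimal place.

Δλ = -62.29 − -175.20 = 112.91°.
θ = atan2( sin Δλ · cos φ₂ , cos φ₁ · sin φ₂ − sin φ₁ · cos φ₂ · cos Δλ )
  = atan2(0.64528, -0.76394) = 139.813° → normalised to [0°, 360°): 139.813°.

139.8°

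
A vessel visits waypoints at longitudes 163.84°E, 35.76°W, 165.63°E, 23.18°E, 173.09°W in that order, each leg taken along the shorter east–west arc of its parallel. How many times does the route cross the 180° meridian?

3

Leg 1: +163.84° → -35.76°, shortest Δλ = 160.4° (east) — crosses 180°.
Leg 2: -35.76° → +165.63°, shortest Δλ = -158.61° (west) — crosses 180°.
Leg 3: +165.63° → +23.18°, shortest Δλ = -142.45° (west) — does not cross 180°.
Leg 4: +23.18° → -173.09°, shortest Δλ = 163.73° (east) — crosses 180°.
Total crossings: 3.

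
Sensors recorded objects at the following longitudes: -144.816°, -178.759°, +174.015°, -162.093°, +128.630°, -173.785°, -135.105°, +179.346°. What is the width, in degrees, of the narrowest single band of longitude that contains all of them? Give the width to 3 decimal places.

96.265°

Sort the longitudes: -178.759°, -173.785°, -162.093°, -144.816°, -135.105°, +128.630°, +174.015°, +179.346°.
Eastward gaps between consecutive values (wrapping around): 4.974°, 11.692°, 17.277°, 9.711°, 263.735°, 45.385°, 5.331°, 1.895°.
Largest gap = 263.735° ⇒ minimal covering band is its complement: 360° − 263.735° = 96.265°.
Band runs from +128.630° eastward to -135.105°, crossing the antimeridian.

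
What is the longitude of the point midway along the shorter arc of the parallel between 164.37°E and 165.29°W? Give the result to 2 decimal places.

179.54°E

Signed shortest Δλ from +164.37° to -165.29° is +30.34°.
Midpoint longitude = +164.37° + (+30.34°)/2 = +164.37° + 15.17° = +179.54°.
(The naïve average (+164.37 + -165.29)/2 = -0.46° is on the wrong side of the globe.)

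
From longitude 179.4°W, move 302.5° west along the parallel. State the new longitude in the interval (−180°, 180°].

Start at -179.4°; shift −302.5° → -481.9°.
-481.9° lies outside (−180°, 180°]; add 360° → -121.9°.

121.9°W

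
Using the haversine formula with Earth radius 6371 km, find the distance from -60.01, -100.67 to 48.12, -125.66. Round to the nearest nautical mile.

Δλ = -125.66 − -100.67 = -24.99°.
Δφ = 48.12 − -60.01 = 108.13°.
a = sin²(Δφ/2) + cos φ₁ · cos φ₂ · sin²(Δλ/2) = 0.671207.
c = 2·atan2(√a, √(1−a)) = 1.92028 rad → d = 6371·c ≈ 12234.11 km ≈ 6605.89 nmi.

6606 nmi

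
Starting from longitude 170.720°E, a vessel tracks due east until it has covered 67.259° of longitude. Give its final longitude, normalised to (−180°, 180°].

122.021°W

Start at +170.720°; shift +67.259° → +237.979°.
+237.979° lies outside (−180°, 180°]; subtract 360° → -122.021°.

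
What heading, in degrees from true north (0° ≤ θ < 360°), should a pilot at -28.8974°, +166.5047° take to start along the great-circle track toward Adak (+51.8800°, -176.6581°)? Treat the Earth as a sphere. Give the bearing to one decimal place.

Δλ = -176.6581 − 166.5047 = -343.1628°; wrapped into (−180°, 180°]: 16.8372°.
θ = atan2( sin Δλ · cos φ₂ , cos φ₁ · sin φ₂ − sin φ₁ · cos φ₂ · cos Δλ )
  = atan2(0.17881, 0.97429) = 10.400° → normalised to [0°, 360°): 10.400°.

10.4°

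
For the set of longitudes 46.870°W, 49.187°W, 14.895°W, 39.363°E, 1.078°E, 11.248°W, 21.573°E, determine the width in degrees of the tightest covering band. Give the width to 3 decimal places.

Sort the longitudes: -49.187°, -46.870°, -14.895°, -11.248°, +1.078°, +21.573°, +39.363°.
Eastward gaps between consecutive values (wrapping around): 2.317°, 31.975°, 3.647°, 12.326°, 20.495°, 17.790°, 271.450°.
Largest gap = 271.450° ⇒ minimal covering band is its complement: 360° − 271.450° = 88.550°.
Band runs from -49.187° eastward to +39.363°.

88.550°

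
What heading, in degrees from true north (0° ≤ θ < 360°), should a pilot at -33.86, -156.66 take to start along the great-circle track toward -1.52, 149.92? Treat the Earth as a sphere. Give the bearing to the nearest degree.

Δλ = 149.92 − -156.66 = 306.58°; wrapped into (−180°, 180°]: -53.42°.
θ = atan2( sin Δλ · cos φ₂ , cos φ₁ · sin φ₂ − sin φ₁ · cos φ₂ · cos Δλ )
  = atan2(-0.80274, 0.30990) = -68.891° → normalised to [0°, 360°): 291.109°.

291°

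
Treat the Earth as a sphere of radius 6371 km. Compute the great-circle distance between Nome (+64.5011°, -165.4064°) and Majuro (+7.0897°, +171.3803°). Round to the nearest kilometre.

6642 km

Δλ = 171.3803 − -165.4064 = 336.7867°; wrapped into (−180°, 180°]: -23.2133°.
Δφ = 7.0897 − 64.5011 = -57.4114°.
a = sin²(Δφ/2) + cos φ₁ · cos φ₂ · sin²(Δλ/2) = 0.247991.
c = 2·atan2(√a, √(1−a)) = 1.04255 rad → d = 6371·c ≈ 6642.09 km.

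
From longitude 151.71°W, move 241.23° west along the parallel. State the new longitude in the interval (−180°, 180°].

Start at -151.71°; shift −241.23° → -392.94°.
-392.94° lies outside (−180°, 180°]; add 360° → -32.94°.

32.94°W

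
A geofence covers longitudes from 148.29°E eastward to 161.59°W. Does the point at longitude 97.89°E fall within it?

No

Band width going east from +148.29° to -161.59°: ((-161.59 − 148.29) mod 360) = 50.12°.
Offset of +97.89° east of the west edge: ((97.89 − 148.29) mod 360) = 309.60°.
309.60° > 50.12° ⇒ outside.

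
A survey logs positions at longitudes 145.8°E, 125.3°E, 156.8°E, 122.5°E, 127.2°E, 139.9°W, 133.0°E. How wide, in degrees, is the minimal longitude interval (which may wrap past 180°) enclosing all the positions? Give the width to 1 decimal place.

97.6°

Sort the longitudes: -139.9°, +122.5°, +125.3°, +127.2°, +133.0°, +145.8°, +156.8°.
Eastward gaps between consecutive values (wrapping around): 262.4°, 2.8°, 1.9°, 5.8°, 12.8°, 11.0°, 63.3°.
Largest gap = 262.4° ⇒ minimal covering band is its complement: 360° − 262.4° = 97.6°.
Band runs from +122.5° eastward to -139.9°, crossing the antimeridian.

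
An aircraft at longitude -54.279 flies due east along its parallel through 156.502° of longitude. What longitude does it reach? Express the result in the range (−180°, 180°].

+102.223°

Start at -54.279°; shift +156.502° → +102.223°.
+102.223° already lies in (−180°, 180°].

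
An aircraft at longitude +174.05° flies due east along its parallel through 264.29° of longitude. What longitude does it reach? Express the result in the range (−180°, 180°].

+78.34°

Start at +174.05°; shift +264.29° → +438.34°.
+438.34° lies outside (−180°, 180°]; subtract 360° → +78.34°.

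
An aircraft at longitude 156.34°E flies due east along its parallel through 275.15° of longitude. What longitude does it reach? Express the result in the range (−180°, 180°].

71.49°E

Start at +156.34°; shift +275.15° → +431.49°.
+431.49° lies outside (−180°, 180°]; subtract 360° → +71.49°.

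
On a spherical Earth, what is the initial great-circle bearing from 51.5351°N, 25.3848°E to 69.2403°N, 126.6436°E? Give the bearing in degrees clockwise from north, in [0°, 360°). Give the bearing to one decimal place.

Δλ = 126.6436 − 25.3848 = 101.2588°.
θ = atan2( sin Δλ · cos φ₂ , cos φ₁ · sin φ₂ − sin φ₁ · cos φ₂ · cos Δλ )
  = atan2(0.34763, 0.63583) = 28.667° → normalised to [0°, 360°): 28.667°.

28.7°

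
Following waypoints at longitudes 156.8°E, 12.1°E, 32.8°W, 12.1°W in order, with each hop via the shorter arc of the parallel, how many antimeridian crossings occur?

0

Leg 1: +156.8° → +12.1°, shortest Δλ = -144.7° (west) — does not cross 180°.
Leg 2: +12.1° → -32.8°, shortest Δλ = -44.9° (west) — does not cross 180°.
Leg 3: -32.8° → -12.1°, shortest Δλ = 20.7° (east) — does not cross 180°.
Total crossings: 0.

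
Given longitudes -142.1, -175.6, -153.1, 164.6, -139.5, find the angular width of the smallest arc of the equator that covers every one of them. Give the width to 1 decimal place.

55.9°

Sort the longitudes: -175.6°, -153.1°, -142.1°, -139.5°, +164.6°.
Eastward gaps between consecutive values (wrapping around): 22.5°, 11.0°, 2.6°, 304.1°, 19.8°.
Largest gap = 304.1° ⇒ minimal covering band is its complement: 360° − 304.1° = 55.9°.
Band runs from +164.6° eastward to -139.5°, crossing the antimeridian.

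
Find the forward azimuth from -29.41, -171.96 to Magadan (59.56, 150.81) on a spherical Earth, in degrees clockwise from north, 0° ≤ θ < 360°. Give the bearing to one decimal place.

342.1°

Δλ = 150.81 − -171.96 = 322.77°; wrapped into (−180°, 180°]: -37.23°.
θ = atan2( sin Δλ · cos φ₂ , cos φ₁ · sin φ₂ − sin φ₁ · cos φ₂ · cos Δλ )
  = atan2(-0.30652, 0.94914) = -17.898° → normalised to [0°, 360°): 342.102°.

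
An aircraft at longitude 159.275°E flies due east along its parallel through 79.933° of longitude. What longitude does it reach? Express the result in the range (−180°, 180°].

120.792°W

Start at +159.275°; shift +79.933° → +239.208°.
+239.208° lies outside (−180°, 180°]; subtract 360° → -120.792°.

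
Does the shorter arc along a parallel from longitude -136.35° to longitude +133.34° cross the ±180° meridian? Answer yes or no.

Naïve |133.34 − -136.35| = 269.69° > 180°, so the shorter arc goes the other way round — across 180°.
Signed shortest Δλ = ((133.34 − -136.35 + 180) mod 360) − 180 = -90.31°.
Going west by 90.31° from -136.35° passes through 180° before reaching +133.34°.

Yes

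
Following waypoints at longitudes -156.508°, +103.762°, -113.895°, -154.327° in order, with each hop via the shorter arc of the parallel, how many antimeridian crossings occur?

2

Leg 1: -156.508° → +103.762°, shortest Δλ = -99.73° (west) — crosses 180°.
Leg 2: +103.762° → -113.895°, shortest Δλ = 142.343° (east) — crosses 180°.
Leg 3: -113.895° → -154.327°, shortest Δλ = -40.432° (west) — does not cross 180°.
Total crossings: 2.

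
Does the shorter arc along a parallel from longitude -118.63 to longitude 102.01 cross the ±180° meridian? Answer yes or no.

Yes

Naïve |102.01 − -118.63| = 220.64° > 180°, so the shorter arc goes the other way round — across 180°.
Signed shortest Δλ = ((102.01 − -118.63 + 180) mod 360) − 180 = -139.36°.
Going west by 139.36° from -118.63° passes through 180° before reaching +102.01°.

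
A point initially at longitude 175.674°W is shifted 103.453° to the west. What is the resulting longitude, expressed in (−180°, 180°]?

Start at -175.674°; shift −103.453° → -279.127°.
-279.127° lies outside (−180°, 180°]; add 360° → +80.873°.

80.873°E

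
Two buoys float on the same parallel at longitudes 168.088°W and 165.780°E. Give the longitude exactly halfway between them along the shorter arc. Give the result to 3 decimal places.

Signed shortest Δλ from -168.088° to +165.780° is -26.132°.
Midpoint longitude = -168.088° + (-26.132°)/2 = -168.088° − 13.066° = -181.154°.
Normalise into (−180°, 180°]: +178.846°.
(The naïve average (-168.088 + +165.780)/2 = -1.154° is on the wrong side of the globe.)

178.846°E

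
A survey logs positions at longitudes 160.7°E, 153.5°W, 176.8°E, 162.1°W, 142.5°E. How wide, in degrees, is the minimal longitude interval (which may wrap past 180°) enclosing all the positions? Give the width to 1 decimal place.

Sort the longitudes: -162.1°, -153.5°, +142.5°, +160.7°, +176.8°.
Eastward gaps between consecutive values (wrapping around): 8.6°, 296.0°, 18.2°, 16.1°, 21.1°.
Largest gap = 296.0° ⇒ minimal covering band is its complement: 360° − 296.0° = 64.0°.
Band runs from +142.5° eastward to -153.5°, crossing the antimeridian.

64.0°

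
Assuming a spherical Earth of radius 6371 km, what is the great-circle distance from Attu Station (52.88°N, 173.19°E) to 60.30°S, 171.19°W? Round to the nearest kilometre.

12662 km

Δλ = -171.19 − 173.19 = -344.38°; wrapped into (−180°, 180°]: 15.62°.
Δφ = -60.30 − 52.88 = -113.18°.
a = sin²(Δφ/2) + cos φ₁ · cos φ₂ · sin²(Δλ/2) = 0.702332.
c = 2·atan2(√a, √(1−a)) = 1.98741 rad → d = 6371·c ≈ 12661.77 km.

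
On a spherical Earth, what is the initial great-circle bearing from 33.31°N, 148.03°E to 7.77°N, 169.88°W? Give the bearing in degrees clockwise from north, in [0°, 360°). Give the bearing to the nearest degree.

114°

Δλ = -169.88 − 148.03 = -317.91°; wrapped into (−180°, 180°]: 42.09°.
θ = atan2( sin Δλ · cos φ₂ , cos φ₁ · sin φ₂ − sin φ₁ · cos φ₂ · cos Δλ )
  = atan2(0.66414, -0.29081) = 113.647° → normalised to [0°, 360°): 113.647°.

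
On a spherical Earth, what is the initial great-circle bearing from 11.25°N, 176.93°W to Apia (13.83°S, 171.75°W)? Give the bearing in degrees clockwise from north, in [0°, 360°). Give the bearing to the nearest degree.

Δλ = -171.75 − -176.93 = 5.18°.
θ = atan2( sin Δλ · cos φ₂ , cos φ₁ · sin φ₂ − sin φ₁ · cos φ₂ · cos Δλ )
  = atan2(0.08767, -0.42311) = 168.294° → normalised to [0°, 360°): 168.294°.

168°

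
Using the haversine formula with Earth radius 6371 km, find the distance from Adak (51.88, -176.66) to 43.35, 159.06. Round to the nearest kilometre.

2039 km

Δλ = 159.06 − -176.66 = 335.72°; wrapped into (−180°, 180°]: -24.28°.
Δφ = 43.35 − 51.88 = -8.53°.
a = sin²(Δφ/2) + cos φ₁ · cos φ₂ · sin²(Δλ/2) = 0.025384.
c = 2·atan2(√a, √(1−a)) = 0.32001 rad → d = 6371·c ≈ 2038.78 km.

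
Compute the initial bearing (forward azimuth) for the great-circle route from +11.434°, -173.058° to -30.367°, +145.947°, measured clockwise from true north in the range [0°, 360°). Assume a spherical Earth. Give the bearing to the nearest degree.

222°

Δλ = 145.947 − -173.058 = 319.005°; wrapped into (−180°, 180°]: -40.995°.
θ = atan2( sin Δλ · cos φ₂ , cos φ₁ · sin φ₂ − sin φ₁ · cos φ₂ · cos Δλ )
  = atan2(-0.56599, -0.62460) = -137.818° → normalised to [0°, 360°): 222.182°.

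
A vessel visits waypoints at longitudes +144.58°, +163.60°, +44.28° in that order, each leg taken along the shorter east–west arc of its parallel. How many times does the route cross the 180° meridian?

Leg 1: +144.58° → +163.60°, shortest Δλ = 19.02° (east) — does not cross 180°.
Leg 2: +163.60° → +44.28°, shortest Δλ = -119.32° (west) — does not cross 180°.
Total crossings: 0.

0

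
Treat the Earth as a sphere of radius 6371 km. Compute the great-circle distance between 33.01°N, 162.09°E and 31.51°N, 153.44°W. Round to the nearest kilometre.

4153 km

Δλ = -153.44 − 162.09 = -315.53°; wrapped into (−180°, 180°]: 44.47°.
Δφ = 31.51 − 33.01 = -1.50°.
a = sin²(Δφ/2) + cos φ₁ · cos φ₂ · sin²(Δλ/2) = 0.102543.
c = 2·atan2(√a, √(1−a)) = 0.65193 rad → d = 6371·c ≈ 4153.44 km.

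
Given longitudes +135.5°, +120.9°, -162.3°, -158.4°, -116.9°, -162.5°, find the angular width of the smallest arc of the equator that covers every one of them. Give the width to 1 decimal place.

122.2°

Sort the longitudes: -162.5°, -162.3°, -158.4°, -116.9°, +120.9°, +135.5°.
Eastward gaps between consecutive values (wrapping around): 0.2°, 3.9°, 41.5°, 237.8°, 14.6°, 62.0°.
Largest gap = 237.8° ⇒ minimal covering band is its complement: 360° − 237.8° = 122.2°.
Band runs from +120.9° eastward to -116.9°, crossing the antimeridian.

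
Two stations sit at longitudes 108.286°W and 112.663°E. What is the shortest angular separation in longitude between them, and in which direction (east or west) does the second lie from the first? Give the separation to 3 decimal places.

Raw difference: 112.663 − -108.286 = 220.949°.
Normalise into (−180°, 180°]: 220.949° − 360° = -139.051°.
Negative ⇒ the second point lies to the west; separation 139.051°.

139.051° west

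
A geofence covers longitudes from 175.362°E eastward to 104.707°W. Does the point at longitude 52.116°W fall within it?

No

Band width going east from +175.362° to -104.707°: ((-104.707 − 175.362) mod 360) = 79.931°.
Offset of -52.116° east of the west edge: ((-52.116 − 175.362) mod 360) = 132.522°.
132.522° > 79.931° ⇒ outside.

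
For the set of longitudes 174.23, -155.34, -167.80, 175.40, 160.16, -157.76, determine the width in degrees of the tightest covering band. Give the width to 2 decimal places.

Sort the longitudes: -167.80°, -157.76°, -155.34°, +160.16°, +174.23°, +175.40°.
Eastward gaps between consecutive values (wrapping around): 10.04°, 2.42°, 315.50°, 14.07°, 1.17°, 16.80°.
Largest gap = 315.50° ⇒ minimal covering band is its complement: 360° − 315.50° = 44.50°.
Band runs from +160.16° eastward to -155.34°, crossing the antimeridian.

44.50°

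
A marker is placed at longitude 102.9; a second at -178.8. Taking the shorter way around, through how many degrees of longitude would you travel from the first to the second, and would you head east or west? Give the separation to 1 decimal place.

Raw difference: -178.8 − 102.9 = -281.7°.
Normalise into (−180°, 180°]: -281.7° + 360° = 78.3°.
Positive ⇒ the second point lies to the east; separation 78.3°.

78.3° east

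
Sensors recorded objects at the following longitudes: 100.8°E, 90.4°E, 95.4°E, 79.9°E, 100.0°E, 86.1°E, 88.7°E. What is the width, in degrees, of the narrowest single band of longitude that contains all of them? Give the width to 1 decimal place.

Sort the longitudes: +79.9°, +86.1°, +88.7°, +90.4°, +95.4°, +100.0°, +100.8°.
Eastward gaps between consecutive values (wrapping around): 6.2°, 2.6°, 1.7°, 5.0°, 4.6°, 0.8°, 339.1°.
Largest gap = 339.1° ⇒ minimal covering band is its complement: 360° − 339.1° = 20.9°.
Band runs from +79.9° eastward to +100.8°.

20.9°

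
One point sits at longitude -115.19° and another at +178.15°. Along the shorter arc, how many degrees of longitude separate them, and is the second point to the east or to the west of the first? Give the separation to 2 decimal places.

66.66° west

Raw difference: 178.15 − -115.19 = 293.34°.
Normalise into (−180°, 180°]: 293.34° − 360° = -66.66°.
Negative ⇒ the second point lies to the west; separation 66.66°.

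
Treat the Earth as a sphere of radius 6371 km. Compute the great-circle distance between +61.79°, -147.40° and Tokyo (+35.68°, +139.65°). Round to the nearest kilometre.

5694 km

Δλ = 139.65 − -147.40 = 287.05°; wrapped into (−180°, 180°]: -72.95°.
Δφ = 35.68 − 61.79 = -26.11°.
a = sin²(Δφ/2) + cos φ₁ · cos φ₂ · sin²(Δλ/2) = 0.186719.
c = 2·atan2(√a, √(1−a)) = 0.89366 rad → d = 6371·c ≈ 5693.52 km.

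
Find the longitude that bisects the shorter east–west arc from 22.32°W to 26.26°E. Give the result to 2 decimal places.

1.97°E

Signed shortest Δλ from -22.32° to +26.26° is +48.58°.
Midpoint longitude = -22.32° + (+48.58°)/2 = -22.32° + 24.29° = +1.97°.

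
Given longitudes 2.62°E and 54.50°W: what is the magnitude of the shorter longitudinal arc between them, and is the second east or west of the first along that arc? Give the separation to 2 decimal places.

57.12° west

Raw difference: -54.50 − 2.62 = -57.12°.
Normalise into (−180°, 180°]: -57.12° stays -57.12°.
Negative ⇒ the second point lies to the west; separation 57.12°.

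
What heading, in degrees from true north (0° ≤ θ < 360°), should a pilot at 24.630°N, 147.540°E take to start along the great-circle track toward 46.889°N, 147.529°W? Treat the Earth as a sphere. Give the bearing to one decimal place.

48.7°

Δλ = -147.529 − 147.540 = -295.069°; wrapped into (−180°, 180°]: 64.931°.
θ = atan2( sin Δλ · cos φ₂ , cos φ₁ · sin φ₂ − sin φ₁ · cos φ₂ · cos Δλ )
  = atan2(0.61904, 0.54293) = 48.747° → normalised to [0°, 360°): 48.747°.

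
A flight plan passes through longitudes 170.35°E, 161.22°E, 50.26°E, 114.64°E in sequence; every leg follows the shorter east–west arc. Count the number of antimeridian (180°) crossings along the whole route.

0

Leg 1: +170.35° → +161.22°, shortest Δλ = -9.13° (west) — does not cross 180°.
Leg 2: +161.22° → +50.26°, shortest Δλ = -110.96° (west) — does not cross 180°.
Leg 3: +50.26° → +114.64°, shortest Δλ = 64.38° (east) — does not cross 180°.
Total crossings: 0.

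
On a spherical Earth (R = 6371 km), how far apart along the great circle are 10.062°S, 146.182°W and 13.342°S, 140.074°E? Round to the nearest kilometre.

8009 km

Δλ = 140.074 − -146.182 = 286.256°; wrapped into (−180°, 180°]: -73.744°.
Δφ = -13.342 − -10.062 = -3.280°.
a = sin²(Δφ/2) + cos φ₁ · cos φ₂ · sin²(Δλ/2) = 0.345749.
c = 2·atan2(√a, √(1−a)) = 1.25718 rad → d = 6371·c ≈ 8009.48 km.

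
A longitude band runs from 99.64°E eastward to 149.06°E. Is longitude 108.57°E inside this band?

Yes

Band width going east from +99.64° to +149.06°: ((149.06 − 99.64) mod 360) = 49.42°.
Offset of +108.57° east of the west edge: ((108.57 − 99.64) mod 360) = 8.93°.
8.93° ≤ 49.42° ⇒ inside.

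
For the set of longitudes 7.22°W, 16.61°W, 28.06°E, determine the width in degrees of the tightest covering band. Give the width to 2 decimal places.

44.67°

Sort the longitudes: -16.61°, -7.22°, +28.06°.
Eastward gaps between consecutive values (wrapping around): 9.39°, 35.28°, 315.33°.
Largest gap = 315.33° ⇒ minimal covering band is its complement: 360° − 315.33° = 44.67°.
Band runs from -16.61° eastward to +28.06°.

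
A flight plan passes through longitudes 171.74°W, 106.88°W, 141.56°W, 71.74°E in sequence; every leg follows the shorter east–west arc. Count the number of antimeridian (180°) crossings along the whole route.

Leg 1: -171.74° → -106.88°, shortest Δλ = 64.86° (east) — does not cross 180°.
Leg 2: -106.88° → -141.56°, shortest Δλ = -34.68° (west) — does not cross 180°.
Leg 3: -141.56° → +71.74°, shortest Δλ = -146.7° (west) — crosses 180°.
Total crossings: 1.

1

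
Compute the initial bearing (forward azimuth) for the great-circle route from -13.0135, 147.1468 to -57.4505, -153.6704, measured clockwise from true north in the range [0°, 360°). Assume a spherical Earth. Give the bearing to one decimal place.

Δλ = -153.6704 − 147.1468 = -300.8172°; wrapped into (−180°, 180°]: 59.1828°.
θ = atan2( sin Δλ · cos φ₂ , cos φ₁ · sin φ₂ − sin φ₁ · cos φ₂ · cos Δλ )
  = atan2(0.46206, -0.75921) = 148.675° → normalised to [0°, 360°): 148.675°.

148.7°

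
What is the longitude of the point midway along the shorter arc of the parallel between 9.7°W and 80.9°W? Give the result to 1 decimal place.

Signed shortest Δλ from -9.7° to -80.9° is -71.2°.
Midpoint longitude = -9.7° + (-71.2°)/2 = -9.7° − 35.6° = -45.3°.

45.3°W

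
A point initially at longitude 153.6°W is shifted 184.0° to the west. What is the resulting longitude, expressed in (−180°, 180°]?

Start at -153.6°; shift −184.0° → -337.6°.
-337.6° lies outside (−180°, 180°]; add 360° → +22.4°.

22.4°E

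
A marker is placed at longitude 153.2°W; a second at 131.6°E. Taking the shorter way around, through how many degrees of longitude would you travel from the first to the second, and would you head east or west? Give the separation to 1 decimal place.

75.2° west

Raw difference: 131.6 − -153.2 = 284.8°.
Normalise into (−180°, 180°]: 284.8° − 360° = -75.2°.
Negative ⇒ the second point lies to the west; separation 75.2°.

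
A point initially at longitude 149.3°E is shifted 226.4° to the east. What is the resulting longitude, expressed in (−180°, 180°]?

Start at +149.3°; shift +226.4° → +375.7°.
+375.7° lies outside (−180°, 180°]; subtract 360° → +15.7°.

15.7°E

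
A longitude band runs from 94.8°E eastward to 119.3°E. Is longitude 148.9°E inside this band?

No

Band width going east from +94.8° to +119.3°: ((119.3 − 94.8) mod 360) = 24.5°.
Offset of +148.9° east of the west edge: ((148.9 − 94.8) mod 360) = 54.1°.
54.1° > 24.5° ⇒ outside.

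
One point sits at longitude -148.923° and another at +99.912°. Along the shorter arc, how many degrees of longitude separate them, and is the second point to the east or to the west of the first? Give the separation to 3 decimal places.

111.165° west

Raw difference: 99.912 − -148.923 = 248.835°.
Normalise into (−180°, 180°]: 248.835° − 360° = -111.165°.
Negative ⇒ the second point lies to the west; separation 111.165°.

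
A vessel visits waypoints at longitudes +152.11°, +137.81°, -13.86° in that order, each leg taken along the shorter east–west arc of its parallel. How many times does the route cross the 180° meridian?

Leg 1: +152.11° → +137.81°, shortest Δλ = -14.3° (west) — does not cross 180°.
Leg 2: +137.81° → -13.86°, shortest Δλ = -151.67° (west) — does not cross 180°.
Total crossings: 0.

0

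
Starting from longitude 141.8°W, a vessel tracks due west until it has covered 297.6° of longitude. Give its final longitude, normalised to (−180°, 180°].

79.4°W

Start at -141.8°; shift −297.6° → -439.4°.
-439.4° lies outside (−180°, 180°]; add 360° → -79.4°.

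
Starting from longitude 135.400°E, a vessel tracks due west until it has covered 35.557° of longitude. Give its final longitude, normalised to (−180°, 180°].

Start at +135.400°; shift −35.557° → +99.843°.
+99.843° already lies in (−180°, 180°].

99.843°E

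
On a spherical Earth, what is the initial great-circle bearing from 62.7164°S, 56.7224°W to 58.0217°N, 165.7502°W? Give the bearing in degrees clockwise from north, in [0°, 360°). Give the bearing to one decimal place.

Δλ = -165.7502 − -56.7224 = -109.0278°.
θ = atan2( sin Δλ · cos φ₂ , cos φ₁ · sin φ₂ − sin φ₁ · cos φ₂ · cos Δλ )
  = atan2(-0.50066, 0.23538) = -64.820° → normalised to [0°, 360°): 295.180°.

295.2°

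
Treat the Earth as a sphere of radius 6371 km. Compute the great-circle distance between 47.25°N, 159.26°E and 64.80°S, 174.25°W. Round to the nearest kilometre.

12669 km

Δλ = -174.25 − 159.26 = -333.51°; wrapped into (−180°, 180°]: 26.49°.
Δφ = -64.80 − 47.25 = -112.05°.
a = sin²(Δφ/2) + cos φ₁ · cos φ₂ · sin²(Δλ/2) = 0.702880.
c = 2·atan2(√a, √(1−a)) = 1.98861 rad → d = 6371·c ≈ 12669.41 km.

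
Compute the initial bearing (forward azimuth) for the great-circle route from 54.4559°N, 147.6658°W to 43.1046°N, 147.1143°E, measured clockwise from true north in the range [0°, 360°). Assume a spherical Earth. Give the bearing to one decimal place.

282.6°

Δλ = 147.1143 − -147.6658 = 294.7801°; wrapped into (−180°, 180°]: -65.2199°.
θ = atan2( sin Δλ · cos φ₂ , cos φ₁ · sin φ₂ − sin φ₁ · cos φ₂ · cos Δλ )
  = atan2(-0.66288, 0.14825) = -77.394° → normalised to [0°, 360°): 282.606°.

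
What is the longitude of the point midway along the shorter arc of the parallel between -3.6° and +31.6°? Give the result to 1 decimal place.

Signed shortest Δλ from -3.6° to +31.6° is +35.2°.
Midpoint longitude = -3.6° + (+35.2°)/2 = -3.6° + 17.6° = +14.0°.

+14.0°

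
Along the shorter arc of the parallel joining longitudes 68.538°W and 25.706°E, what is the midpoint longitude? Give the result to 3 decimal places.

Signed shortest Δλ from -68.538° to +25.706° is +94.244°.
Midpoint longitude = -68.538° + (+94.244°)/2 = -68.538° + 47.122° = -21.416°.

21.416°W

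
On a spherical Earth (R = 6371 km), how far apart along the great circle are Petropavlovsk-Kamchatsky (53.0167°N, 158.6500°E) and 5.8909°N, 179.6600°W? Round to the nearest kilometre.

5599 km

Δλ = -179.6600 − 158.6500 = -338.3100°; wrapped into (−180°, 180°]: 21.6900°.
Δφ = 5.8909 − 53.0167 = -47.1258°.
a = sin²(Δφ/2) + cos φ₁ · cos φ₂ · sin²(Δλ/2) = 0.180989.
c = 2·atan2(√a, √(1−a)) = 0.87887 rad → d = 6371·c ≈ 5599.28 km.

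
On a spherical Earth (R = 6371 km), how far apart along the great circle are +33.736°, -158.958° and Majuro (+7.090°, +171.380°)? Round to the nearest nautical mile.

Δλ = 171.380 − -158.958 = 330.338°; wrapped into (−180°, 180°]: -29.662°.
Δφ = 7.090 − 33.736 = -26.646°.
a = sin²(Δφ/2) + cos φ₁ · cos φ₂ · sin²(Δλ/2) = 0.107173.
c = 2·atan2(√a, √(1−a)) = 0.66704 rad → d = 6371·c ≈ 4249.73 km ≈ 2294.67 nmi.

2295 nmi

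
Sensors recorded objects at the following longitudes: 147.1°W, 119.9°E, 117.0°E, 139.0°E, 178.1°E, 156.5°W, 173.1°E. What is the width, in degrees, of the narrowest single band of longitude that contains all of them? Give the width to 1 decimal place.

95.9°

Sort the longitudes: -156.5°, -147.1°, +117.0°, +119.9°, +139.0°, +173.1°, +178.1°.
Eastward gaps between consecutive values (wrapping around): 9.4°, 264.1°, 2.9°, 19.1°, 34.1°, 5.0°, 25.4°.
Largest gap = 264.1° ⇒ minimal covering band is its complement: 360° − 264.1° = 95.9°.
Band runs from +117.0° eastward to -147.1°, crossing the antimeridian.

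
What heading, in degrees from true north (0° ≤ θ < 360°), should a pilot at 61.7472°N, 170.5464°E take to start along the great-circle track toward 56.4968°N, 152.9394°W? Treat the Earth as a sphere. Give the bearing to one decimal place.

Δλ = -152.9394 − 170.5464 = -323.4858°; wrapped into (−180°, 180°]: 36.5142°.
θ = atan2( sin Δλ · cos φ₂ , cos φ₁ · sin φ₂ − sin φ₁ · cos φ₂ · cos Δλ )
  = atan2(0.32844, 0.00393) = 89.314° → normalised to [0°, 360°): 89.314°.

89.3°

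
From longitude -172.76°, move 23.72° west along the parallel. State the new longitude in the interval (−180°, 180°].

Start at -172.76°; shift −23.72° → -196.48°.
-196.48° lies outside (−180°, 180°]; add 360° → +163.52°.

+163.52°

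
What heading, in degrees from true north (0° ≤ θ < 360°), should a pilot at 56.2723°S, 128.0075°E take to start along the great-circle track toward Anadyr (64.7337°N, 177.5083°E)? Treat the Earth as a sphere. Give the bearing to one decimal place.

Δλ = 177.5083 − 128.0075 = 49.5008°.
θ = atan2( sin Δλ · cos φ₂ , cos φ₁ · sin φ₂ − sin φ₁ · cos φ₂ · cos Δλ )
  = atan2(0.32456, 0.73267) = 23.893° → normalised to [0°, 360°): 23.893°.

23.9°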